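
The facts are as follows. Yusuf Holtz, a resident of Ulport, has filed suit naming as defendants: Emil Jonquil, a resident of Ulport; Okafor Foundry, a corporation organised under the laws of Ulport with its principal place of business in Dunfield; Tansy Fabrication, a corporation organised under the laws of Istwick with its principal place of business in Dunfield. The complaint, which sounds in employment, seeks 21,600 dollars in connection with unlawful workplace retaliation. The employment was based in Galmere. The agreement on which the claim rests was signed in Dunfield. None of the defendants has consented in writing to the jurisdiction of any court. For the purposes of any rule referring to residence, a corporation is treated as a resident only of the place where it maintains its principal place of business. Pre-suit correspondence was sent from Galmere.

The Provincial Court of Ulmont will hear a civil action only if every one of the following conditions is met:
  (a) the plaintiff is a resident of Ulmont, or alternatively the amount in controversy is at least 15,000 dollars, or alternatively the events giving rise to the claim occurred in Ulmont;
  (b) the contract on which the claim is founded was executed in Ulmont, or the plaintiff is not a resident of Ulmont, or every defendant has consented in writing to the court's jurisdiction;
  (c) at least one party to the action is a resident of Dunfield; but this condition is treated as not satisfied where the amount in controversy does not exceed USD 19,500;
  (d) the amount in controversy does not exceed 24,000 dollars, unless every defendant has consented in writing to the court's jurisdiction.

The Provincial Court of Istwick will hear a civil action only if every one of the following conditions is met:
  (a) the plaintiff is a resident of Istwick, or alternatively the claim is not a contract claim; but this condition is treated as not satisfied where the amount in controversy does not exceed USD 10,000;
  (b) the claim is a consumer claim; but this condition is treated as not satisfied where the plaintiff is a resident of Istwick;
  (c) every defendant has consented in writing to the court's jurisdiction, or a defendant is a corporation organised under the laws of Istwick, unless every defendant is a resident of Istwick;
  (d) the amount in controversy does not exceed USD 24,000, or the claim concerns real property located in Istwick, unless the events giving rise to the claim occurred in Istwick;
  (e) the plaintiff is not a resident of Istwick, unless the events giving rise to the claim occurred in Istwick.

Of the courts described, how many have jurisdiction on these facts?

1

The Provincial Court of Ulmont:
  (a) The amount in controversy is $21,600, which meets the 15,000 dollars floor, which satisfies one of the alternatives. Met.
  (b) The plaintiff resides in Ulport, which is not Ulmont, so one alternative holds. Condition met.
  (c) Okafor Foundry resides in Dunfield. The exception is not triggered, since the amount in controversy is $21,600, above the $19,500 ceiling. Satisfied.
  (d) The amount in controversy is 21,600 dollars, within the $24,000 ceiling. Satisfied.
  → Jurisdiction lies.
The Provincial Court of Istwick:
  (a) The claim is an employment claim, not a contract claim, so this disjunct is met. The exception is not triggered, since the amount in controversy is 21,600 dollars, above the 10,000 dollars ceiling. Condition met.
  (b) The claim is an employment claim, not a consumer claim. Not met.
  (c) Tansy Fabrication is organised under the laws of Istwick, which satisfies one of the alternatives. Condition met.
  (d) The amount in controversy is $21,600, within the $24,000 ceiling, so this disjunct is met. Satisfied.
  (e) The plaintiff resides in Ulport, which is not Istwick. Satisfied.
  → Not every requirement is met — no jurisdiction.
Courts with jurisdiction: the Provincial Court of Ulmont — 1 in total.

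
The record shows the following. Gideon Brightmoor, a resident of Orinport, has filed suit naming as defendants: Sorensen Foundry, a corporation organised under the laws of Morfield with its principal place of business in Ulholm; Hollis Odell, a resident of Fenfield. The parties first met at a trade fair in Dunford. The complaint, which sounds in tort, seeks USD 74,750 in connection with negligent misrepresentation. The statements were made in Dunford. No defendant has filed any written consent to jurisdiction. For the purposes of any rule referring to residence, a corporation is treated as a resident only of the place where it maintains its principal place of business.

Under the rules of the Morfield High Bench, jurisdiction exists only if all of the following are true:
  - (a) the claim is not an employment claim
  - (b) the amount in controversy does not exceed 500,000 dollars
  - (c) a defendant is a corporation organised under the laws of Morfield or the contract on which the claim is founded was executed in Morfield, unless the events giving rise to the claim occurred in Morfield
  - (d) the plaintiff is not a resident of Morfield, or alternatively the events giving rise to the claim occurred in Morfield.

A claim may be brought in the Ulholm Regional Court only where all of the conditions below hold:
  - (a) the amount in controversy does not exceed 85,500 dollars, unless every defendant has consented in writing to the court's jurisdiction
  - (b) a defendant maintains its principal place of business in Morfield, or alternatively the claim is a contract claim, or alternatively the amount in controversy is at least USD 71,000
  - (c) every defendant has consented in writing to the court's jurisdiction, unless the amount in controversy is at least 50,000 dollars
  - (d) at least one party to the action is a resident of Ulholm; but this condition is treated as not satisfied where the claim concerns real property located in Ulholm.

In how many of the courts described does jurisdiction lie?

The Morfield High Bench:
  (a) The claim is a tort claim, not an employment claim. Satisfied.
  (b) The amount in controversy is 74,750 dollars, within the 500,000 dollars ceiling. Met.
  (c) Sorensen Foundry is organised under the laws of Morfield — that alternative is enough. Condition met.
  (d) The plaintiff resides in Orinport, which is not Morfield, so one alternative holds. Met.
  → All conditions met; jurisdiction exists.
The Ulholm Regional Court:
  (a) The amount in controversy is USD 74,750, within the $85,500 ceiling. Condition met.
  (b) The amount in controversy is $74,750, which meets the USD 71,000 floor, so this disjunct is met. Satisfied.
  (c) No such written consent has been filed. However, the amount in controversy is $74,750, which meets the $50,000 floor, so the 'unless' proviso supplies this condition. Satisfied.
  (d) Sorensen Foundry resides in Ulholm. The exception is not triggered, since the claim does not concern real property. Satisfied.
  → The court has jurisdiction.
Courts with jurisdiction: the Morfield High Bench, the Ulholm Regional Court — 2 in total.

2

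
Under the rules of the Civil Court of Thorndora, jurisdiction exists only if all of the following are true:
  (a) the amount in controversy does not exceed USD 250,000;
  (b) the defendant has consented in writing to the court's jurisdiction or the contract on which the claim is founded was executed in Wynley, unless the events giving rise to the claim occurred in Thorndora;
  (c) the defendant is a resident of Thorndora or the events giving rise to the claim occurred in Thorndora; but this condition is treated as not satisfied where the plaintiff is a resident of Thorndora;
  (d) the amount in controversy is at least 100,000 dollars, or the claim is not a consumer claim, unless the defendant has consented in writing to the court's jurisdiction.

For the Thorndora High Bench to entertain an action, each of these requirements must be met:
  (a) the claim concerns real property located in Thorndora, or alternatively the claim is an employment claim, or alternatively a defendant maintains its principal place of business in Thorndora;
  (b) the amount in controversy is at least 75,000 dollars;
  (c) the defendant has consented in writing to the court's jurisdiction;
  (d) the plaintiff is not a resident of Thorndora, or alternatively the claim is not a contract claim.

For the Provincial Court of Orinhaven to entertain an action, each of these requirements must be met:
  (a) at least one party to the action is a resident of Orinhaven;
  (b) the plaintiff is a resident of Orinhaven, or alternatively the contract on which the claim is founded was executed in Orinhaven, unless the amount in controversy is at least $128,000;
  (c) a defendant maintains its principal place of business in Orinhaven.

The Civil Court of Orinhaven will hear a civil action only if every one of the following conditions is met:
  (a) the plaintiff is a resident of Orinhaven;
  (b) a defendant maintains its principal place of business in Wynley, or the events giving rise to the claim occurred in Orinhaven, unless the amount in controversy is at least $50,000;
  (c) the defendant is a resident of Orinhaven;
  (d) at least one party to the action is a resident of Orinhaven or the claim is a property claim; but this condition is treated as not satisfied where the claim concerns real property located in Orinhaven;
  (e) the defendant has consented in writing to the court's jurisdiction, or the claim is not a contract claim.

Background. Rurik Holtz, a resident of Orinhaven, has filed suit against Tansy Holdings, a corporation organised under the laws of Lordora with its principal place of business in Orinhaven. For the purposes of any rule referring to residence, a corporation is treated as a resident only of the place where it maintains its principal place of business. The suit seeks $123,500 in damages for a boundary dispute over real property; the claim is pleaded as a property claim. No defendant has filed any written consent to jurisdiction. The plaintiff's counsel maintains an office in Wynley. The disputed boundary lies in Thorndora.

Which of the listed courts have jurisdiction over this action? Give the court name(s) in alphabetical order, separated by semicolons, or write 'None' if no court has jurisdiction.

The Civil Court of Thorndora:
  (a) The amount in controversy is 123,500 dollars, within the $250,000 ceiling. Condition met.
  (b) No such written consent has been filed; no contract (and hence no place of execution) is alleged — no alternative holds. The proviso rescues it, though: the operative events occurred in Thorndora. Condition met.
  (c) The operative events occurred in Thorndora, which satisfies one of the alternatives. The carve-out does not apply: the plaintiff resides in Orinhaven, not Thorndora. Met.
  (d) The amount in controversy is 123,500 dollars, which meets the 100,000 dollars floor — that alternative is enough. Satisfied.
  → Jurisdiction lies.
The Thorndora High Bench:
  (a) The property lies in Thorndora — that alternative is enough. Condition met.
  (b) The amount in controversy is 123,500 dollars, which meets the $75,000 floor. Condition met.
  (c) No such written consent has been filed. Not satisfied.
  (d) The plaintiff resides in Orinhaven, which is not Thorndora, so one alternative holds. Met.
  → No jurisdiction.
The Provincial Court of Orinhaven:
  (a) Rurik Holtz resides in Orinhaven. Satisfied.
  (b) The plaintiff resides in Orinhaven, which satisfies one of the alternatives. Met.
  (c) Tansy Holdings has its principal place of business in Orinhaven. Satisfied.
  → All conditions met; jurisdiction exists.
The Civil Court of Orinhaven:
  (a) The plaintiff resides in Orinhaven. Condition met.
  (b) The corporate defendant(s) have their principal place of business in Orinhaven, not Wynley; the operative events occurred in Thorndora, not Orinhaven — none of the alternatives is met. However, the amount in controversy is USD 123,500, which meets the $50,000 floor, so the 'unless' proviso supplies this condition. Condition met.
  (c) The defendant resides in Orinhaven. Met.
  (d) Rurik Holtz resides in Orinhaven — that alternative is enough. The carve-out does not apply: the property lies in Thorndora, not Orinhaven. Condition met.
  (e) The claim is a property claim, not a contract claim — that alternative is enough. Condition met.
  → Every requirement is satisfied — jurisdiction.

the Civil Court of Orinhaven; the Civil Court of Thorndora; the Provincial Court of Orinhaven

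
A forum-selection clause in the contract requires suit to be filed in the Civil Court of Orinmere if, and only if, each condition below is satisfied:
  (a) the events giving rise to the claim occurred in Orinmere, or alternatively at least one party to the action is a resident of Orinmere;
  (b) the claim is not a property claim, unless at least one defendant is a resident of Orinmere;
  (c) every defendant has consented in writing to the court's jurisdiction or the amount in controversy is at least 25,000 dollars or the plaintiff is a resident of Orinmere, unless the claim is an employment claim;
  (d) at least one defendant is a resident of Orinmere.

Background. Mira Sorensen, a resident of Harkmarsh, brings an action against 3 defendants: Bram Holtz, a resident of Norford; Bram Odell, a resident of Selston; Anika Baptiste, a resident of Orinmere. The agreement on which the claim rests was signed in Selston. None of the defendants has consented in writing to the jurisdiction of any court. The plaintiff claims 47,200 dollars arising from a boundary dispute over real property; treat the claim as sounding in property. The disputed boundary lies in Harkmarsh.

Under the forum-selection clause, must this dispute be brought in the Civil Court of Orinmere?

The Civil Court of Orinmere:
  (a) Anika Baptiste resides in Orinmere — that alternative is enough. Met.
  (b) The claim is a property claim. The proviso rescues it, though: Anika Baptiste resides in Orinmere. Condition met.
  (c) The amount in controversy is 47,200 dollars, which meets the 25,000 dollars floor — that alternative is enough. Condition met.
  (d) Anika Baptiste resides in Orinmere. Condition met.
  → The clause applies.

Yes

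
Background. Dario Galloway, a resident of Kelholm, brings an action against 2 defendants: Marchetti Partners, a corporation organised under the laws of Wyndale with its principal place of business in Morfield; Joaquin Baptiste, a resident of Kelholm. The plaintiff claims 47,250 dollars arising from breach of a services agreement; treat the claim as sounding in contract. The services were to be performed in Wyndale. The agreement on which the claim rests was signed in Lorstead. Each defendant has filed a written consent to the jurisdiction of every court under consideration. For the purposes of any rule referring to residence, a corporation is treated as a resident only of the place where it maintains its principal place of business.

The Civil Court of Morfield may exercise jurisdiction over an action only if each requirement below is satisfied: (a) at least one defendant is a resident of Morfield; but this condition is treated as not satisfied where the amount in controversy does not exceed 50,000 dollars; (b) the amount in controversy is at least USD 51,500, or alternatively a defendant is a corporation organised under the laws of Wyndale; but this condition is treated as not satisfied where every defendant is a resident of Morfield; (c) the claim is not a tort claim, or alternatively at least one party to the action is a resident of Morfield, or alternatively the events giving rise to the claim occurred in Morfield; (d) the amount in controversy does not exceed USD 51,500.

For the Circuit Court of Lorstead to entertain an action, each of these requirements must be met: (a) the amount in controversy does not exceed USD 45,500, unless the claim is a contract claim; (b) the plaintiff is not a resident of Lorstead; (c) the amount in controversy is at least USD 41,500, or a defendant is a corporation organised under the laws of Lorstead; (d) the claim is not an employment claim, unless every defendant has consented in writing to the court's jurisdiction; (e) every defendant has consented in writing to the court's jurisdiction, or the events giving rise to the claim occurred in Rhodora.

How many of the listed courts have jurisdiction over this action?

The Civil Court of Morfield:
  (a) Marchetti Partners resides in Morfield. But the amount in controversy is $47,250, within the 50,000 dollars ceiling, triggering the carve-out and defeating this condition. Not met.
  (b) Marchetti Partners is organised under the laws of Wyndale — that alternative is enough. The carve-out does not apply: the defendants reside as follows — Marchetti Partners in Morfield, Joaquin Baptiste in Kelholm — not all in Morfield. Satisfied.
  (c) The claim is a contract claim, not a tort claim, so one alternative holds. Satisfied.
  (d) The amount in controversy is 47,250 dollars, within the $51,500 ceiling. Condition met.
  → Not every requirement is met — no jurisdiction.
The Circuit Court of Lorstead:
  (a) The amount in controversy is 47,250 dollars, above the 45,500 dollars ceiling. However, the claim is a contract claim, so the 'unless' proviso supplies this condition. Met.
  (b) The plaintiff resides in Kelholm, which is not Lorstead. Satisfied.
  (c) The amount in controversy is 47,250 dollars, which meets the USD 41,500 floor, so this disjunct is met. Met.
  (d) The claim is a contract claim, not an employment claim. Satisfied.
  (e) Every defendant has filed written consent, so one alternative holds. Met.
  → The court has jurisdiction.
Courts with jurisdiction: the Circuit Court of Lorstead — 1 in total.

1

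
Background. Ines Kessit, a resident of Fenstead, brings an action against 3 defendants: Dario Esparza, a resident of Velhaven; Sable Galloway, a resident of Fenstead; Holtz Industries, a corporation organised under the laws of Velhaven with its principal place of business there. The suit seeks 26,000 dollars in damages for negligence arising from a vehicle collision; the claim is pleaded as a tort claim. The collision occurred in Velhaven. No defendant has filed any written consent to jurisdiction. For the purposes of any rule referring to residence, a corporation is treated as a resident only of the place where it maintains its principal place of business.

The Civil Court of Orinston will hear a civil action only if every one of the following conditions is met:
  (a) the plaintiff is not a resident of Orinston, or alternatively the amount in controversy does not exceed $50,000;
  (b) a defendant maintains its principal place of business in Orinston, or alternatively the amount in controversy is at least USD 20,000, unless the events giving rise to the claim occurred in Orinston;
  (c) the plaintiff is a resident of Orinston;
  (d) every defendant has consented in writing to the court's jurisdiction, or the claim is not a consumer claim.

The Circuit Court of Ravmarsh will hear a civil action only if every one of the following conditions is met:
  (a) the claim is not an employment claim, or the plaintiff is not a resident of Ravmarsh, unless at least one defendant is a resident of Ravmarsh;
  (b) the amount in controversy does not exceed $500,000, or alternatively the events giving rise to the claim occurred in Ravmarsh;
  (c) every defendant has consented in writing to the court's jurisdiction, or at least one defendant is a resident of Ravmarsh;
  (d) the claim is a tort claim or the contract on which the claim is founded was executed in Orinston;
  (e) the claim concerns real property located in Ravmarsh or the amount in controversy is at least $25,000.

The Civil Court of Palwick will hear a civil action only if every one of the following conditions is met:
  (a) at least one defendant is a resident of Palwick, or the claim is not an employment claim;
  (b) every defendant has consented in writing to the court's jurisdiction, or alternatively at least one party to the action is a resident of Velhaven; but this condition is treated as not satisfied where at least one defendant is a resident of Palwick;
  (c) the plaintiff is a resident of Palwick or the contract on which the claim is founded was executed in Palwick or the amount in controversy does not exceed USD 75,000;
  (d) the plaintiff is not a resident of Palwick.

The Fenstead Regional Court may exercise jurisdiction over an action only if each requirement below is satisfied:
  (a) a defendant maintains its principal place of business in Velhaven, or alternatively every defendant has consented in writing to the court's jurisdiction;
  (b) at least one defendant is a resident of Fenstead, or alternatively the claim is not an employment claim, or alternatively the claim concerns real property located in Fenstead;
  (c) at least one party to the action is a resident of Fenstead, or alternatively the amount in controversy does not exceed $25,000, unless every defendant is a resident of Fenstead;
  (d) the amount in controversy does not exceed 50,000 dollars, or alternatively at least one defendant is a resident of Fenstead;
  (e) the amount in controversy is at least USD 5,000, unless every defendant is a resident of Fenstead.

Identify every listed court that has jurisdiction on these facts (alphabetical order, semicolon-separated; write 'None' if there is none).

the Civil Court of Palwick; the Fenstead Regional Court

The Civil Court of Orinston:
  (a) The plaintiff resides in Fenstead, which is not Orinston, so this disjunct is met. Satisfied.
  (b) The amount in controversy is $26,000, which meets the USD 20,000 floor, so this disjunct is met. Condition met.
  (c) The plaintiff resides in Fenstead, not Orinston. Condition not met.
  (d) The claim is a tort claim, not a consumer claim, which satisfies one of the alternatives. Satisfied.
  → No jurisdiction.
The Circuit Court of Ravmarsh:
  (a) The claim is a tort claim, not an employment claim — that alternative is enough. Satisfied.
  (b) The amount in controversy is USD 26,000, within the 500,000 dollars ceiling — that alternative is enough. Condition met.
  (c) No such written consent has been filed; no defendant resides in Ravmarsh (they reside in Velhaven, Fenstead, Velhaven) — no alternative holds. Not met.
  (d) The claim is a tort claim — that alternative is enough. Satisfied.
  (e) The amount in controversy is $26,000, which meets the USD 25,000 floor — that alternative is enough. Met.
  → The court lacks jurisdiction.
The Civil Court of Palwick:
  (a) The claim is a tort claim, not an employment claim, which satisfies one of the alternatives. Satisfied.
  (b) Dario Esparza resides in Velhaven, so this disjunct is met. The exception is not triggered, since no defendant resides in Palwick (they reside in Velhaven, Fenstead, Velhaven). Condition met.
  (c) The amount in controversy is $26,000, within the 75,000 dollars ceiling, so one alternative holds. Condition met.
  (d) The plaintiff resides in Fenstead, which is not Palwick. Satisfied.
  → Jurisdiction lies.
The Fenstead Regional Court:
  (a) Holtz Industries has its principal place of business in Velhaven, so one alternative holds. Met.
  (b) Sable Galloway resides in Fenstead, which satisfies one of the alternatives. Condition met.
  (c) Ines Kessit resides in Fenstead, which satisfies one of the alternatives. Satisfied.
  (d) The amount in controversy is 26,000 dollars, within the 50,000 dollars ceiling, so this disjunct is met. Satisfied.
  (e) The amount in controversy is USD 26,000, which meets the 5,000 dollars floor. Met.
  → Every requirement is satisfied — jurisdiction.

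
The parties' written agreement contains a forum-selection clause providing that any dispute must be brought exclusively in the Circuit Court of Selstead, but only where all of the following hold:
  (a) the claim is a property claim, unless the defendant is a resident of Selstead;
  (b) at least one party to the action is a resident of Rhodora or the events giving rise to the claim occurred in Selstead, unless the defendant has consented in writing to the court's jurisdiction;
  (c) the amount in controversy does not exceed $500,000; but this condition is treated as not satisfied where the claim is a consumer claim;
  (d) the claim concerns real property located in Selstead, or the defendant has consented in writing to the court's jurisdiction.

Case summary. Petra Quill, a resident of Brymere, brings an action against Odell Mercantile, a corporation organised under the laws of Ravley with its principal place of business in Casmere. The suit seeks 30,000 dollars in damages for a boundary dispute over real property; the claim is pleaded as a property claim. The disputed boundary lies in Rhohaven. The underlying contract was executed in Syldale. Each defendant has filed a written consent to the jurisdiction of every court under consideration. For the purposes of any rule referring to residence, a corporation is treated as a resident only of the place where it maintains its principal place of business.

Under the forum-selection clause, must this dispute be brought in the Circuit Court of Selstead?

Yes

The Circuit Court of Selstead:
  (a) The claim is a property claim. Condition met.
  (b) No party resides in Rhodora; the operative events occurred in Rhohaven, not Selstead — none of the alternatives is met. However, every defendant has filed written consent, so the 'unless' proviso supplies this condition. Met.
  (c) The amount in controversy is USD 30,000, within the 500,000 dollars ceiling. And the carve-out is inapplicable — the claim is a property claim, not a consumer claim. Met.
  (d) Every defendant has filed written consent, so this disjunct is met. Met.
  → The clause applies.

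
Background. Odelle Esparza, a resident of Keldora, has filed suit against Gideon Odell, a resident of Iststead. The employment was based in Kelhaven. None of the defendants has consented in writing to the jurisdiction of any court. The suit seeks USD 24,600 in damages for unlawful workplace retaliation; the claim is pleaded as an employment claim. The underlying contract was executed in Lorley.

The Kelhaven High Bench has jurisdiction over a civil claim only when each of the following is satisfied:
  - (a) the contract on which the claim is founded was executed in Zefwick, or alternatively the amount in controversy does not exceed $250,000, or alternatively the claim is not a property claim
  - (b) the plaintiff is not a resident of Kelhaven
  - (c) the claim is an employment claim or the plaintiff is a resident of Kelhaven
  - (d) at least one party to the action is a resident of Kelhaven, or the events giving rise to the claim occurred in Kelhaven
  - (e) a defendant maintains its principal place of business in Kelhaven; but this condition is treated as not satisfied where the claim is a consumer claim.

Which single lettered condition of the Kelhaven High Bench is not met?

The Kelhaven High Bench:
  (a) The amount in controversy is USD 24,600, within the USD 250,000 ceiling, so one alternative holds. Met.
  (b) The plaintiff resides in Keldora, which is not Kelhaven. Condition met.
  (c) The claim is an employment claim — that alternative is enough. Satisfied.
  (d) The operative events occurred in Kelhaven, which satisfies one of the alternatives. Met.
  (e) No defendant is a corporation. Not met.
Only condition (e) fails.

(e)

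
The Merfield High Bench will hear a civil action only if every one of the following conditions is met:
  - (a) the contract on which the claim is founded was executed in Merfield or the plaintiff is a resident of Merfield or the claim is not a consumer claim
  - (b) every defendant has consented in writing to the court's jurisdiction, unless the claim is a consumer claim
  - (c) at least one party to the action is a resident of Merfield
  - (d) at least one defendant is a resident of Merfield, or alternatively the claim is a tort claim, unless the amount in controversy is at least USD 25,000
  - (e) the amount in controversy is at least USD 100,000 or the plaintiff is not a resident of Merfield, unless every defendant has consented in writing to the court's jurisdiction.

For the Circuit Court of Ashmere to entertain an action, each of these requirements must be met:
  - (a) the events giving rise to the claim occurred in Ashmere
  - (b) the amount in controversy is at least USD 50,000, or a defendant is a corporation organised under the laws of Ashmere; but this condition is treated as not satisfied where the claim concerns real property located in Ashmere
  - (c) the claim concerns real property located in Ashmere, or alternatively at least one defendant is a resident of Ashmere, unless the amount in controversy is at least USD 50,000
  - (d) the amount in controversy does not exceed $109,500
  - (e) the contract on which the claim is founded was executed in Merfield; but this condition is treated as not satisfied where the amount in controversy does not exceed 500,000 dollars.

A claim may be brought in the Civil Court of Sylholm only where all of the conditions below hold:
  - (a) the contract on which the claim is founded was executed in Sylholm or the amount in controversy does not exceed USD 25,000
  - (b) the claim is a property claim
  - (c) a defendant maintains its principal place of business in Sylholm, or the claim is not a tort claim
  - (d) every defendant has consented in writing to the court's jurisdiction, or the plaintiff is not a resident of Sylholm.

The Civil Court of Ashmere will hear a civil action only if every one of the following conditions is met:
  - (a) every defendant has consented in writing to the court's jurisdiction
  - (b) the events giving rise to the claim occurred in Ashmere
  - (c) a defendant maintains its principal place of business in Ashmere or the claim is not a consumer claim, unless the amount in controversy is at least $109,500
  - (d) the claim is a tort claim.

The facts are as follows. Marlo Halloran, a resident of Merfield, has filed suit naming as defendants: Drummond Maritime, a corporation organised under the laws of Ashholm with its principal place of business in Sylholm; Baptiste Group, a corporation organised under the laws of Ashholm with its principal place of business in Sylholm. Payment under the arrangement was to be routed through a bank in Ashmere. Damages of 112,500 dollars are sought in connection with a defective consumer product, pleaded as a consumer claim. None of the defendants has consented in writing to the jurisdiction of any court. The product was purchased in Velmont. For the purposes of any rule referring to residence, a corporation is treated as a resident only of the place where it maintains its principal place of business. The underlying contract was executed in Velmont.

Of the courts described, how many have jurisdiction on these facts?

1

The Merfield High Bench:
  (a) The plaintiff resides in Merfield, so one alternative holds. Satisfied.
  (b) No such written consent has been filed. But the claim is a consumer claim, and the 'unless' clause therefore excuses the requirement. Satisfied.
  (c) Marlo Halloran resides in Merfield. Satisfied.
  (d) No defendant resides in Merfield (they reside in Sylholm, Sylholm); the claim is a consumer claim, not a tort claim — no alternative holds. However, the amount in controversy is $112,500, which meets the $25,000 floor, so the 'unless' proviso supplies this condition. Satisfied.
  (e) The amount in controversy is $112,500, which meets the 100,000 dollars floor, which satisfies one of the alternatives. Met.
  → Every requirement is satisfied — jurisdiction.
The Circuit Court of Ashmere:
  (a) The operative events occurred in Velmont, not Ashmere. Not satisfied.
  (b) The amount in controversy is USD 112,500, which meets the 50,000 dollars floor, so this disjunct is met. The carve-out does not apply: the claim does not concern real property. Satisfied.
  (c) The claim does not concern real property; no defendant resides in Ashmere (they reside in Sylholm, Sylholm) — every alternative fails. But the amount in controversy is $112,500, which meets the 50,000 dollars floor, and the 'unless' clause therefore excuses the requirement. Satisfied.
  (d) The amount in controversy is 112,500 dollars, above the USD 109,500 ceiling. Not met.
  (e) The contract was executed in Velmont, not Merfield. Condition not met.
  → At least one condition fails; no jurisdiction.
The Civil Court of Sylholm:
  (a) The contract was executed in Velmont, not Sylholm; the amount in controversy is USD 112,500, above the 25,000 dollars ceiling — none of the alternatives is met. Condition not met.
  (b) The claim is a consumer claim, not a property claim. Not met.
  (c) Drummond Maritime has its principal place of business in Sylholm, which satisfies one of the alternatives. Satisfied.
  (d) The plaintiff resides in Merfield, which is not Sylholm, which satisfies one of the alternatives. Satisfied.
  → Not every requirement is met — no jurisdiction.
The Civil Court of Ashmere:
  (a) No such written consent has been filed. Not met.
  (b) The operative events occurred in Velmont, not Ashmere. Condition not met.
  (c) The corporate defendant(s) have their principal place of business in Sylholm, not Ashmere; the claim is a consumer claim — no alternative holds. But the amount in controversy is $112,500, which meets the USD 109,500 floor, and the 'unless' clause therefore excuses the requirement. Satisfied.
  (d) The claim is a consumer claim, not a tort claim. Condition not met.
  → The court lacks jurisdiction.
Courts with jurisdiction: the Merfield High Bench — 1 in total.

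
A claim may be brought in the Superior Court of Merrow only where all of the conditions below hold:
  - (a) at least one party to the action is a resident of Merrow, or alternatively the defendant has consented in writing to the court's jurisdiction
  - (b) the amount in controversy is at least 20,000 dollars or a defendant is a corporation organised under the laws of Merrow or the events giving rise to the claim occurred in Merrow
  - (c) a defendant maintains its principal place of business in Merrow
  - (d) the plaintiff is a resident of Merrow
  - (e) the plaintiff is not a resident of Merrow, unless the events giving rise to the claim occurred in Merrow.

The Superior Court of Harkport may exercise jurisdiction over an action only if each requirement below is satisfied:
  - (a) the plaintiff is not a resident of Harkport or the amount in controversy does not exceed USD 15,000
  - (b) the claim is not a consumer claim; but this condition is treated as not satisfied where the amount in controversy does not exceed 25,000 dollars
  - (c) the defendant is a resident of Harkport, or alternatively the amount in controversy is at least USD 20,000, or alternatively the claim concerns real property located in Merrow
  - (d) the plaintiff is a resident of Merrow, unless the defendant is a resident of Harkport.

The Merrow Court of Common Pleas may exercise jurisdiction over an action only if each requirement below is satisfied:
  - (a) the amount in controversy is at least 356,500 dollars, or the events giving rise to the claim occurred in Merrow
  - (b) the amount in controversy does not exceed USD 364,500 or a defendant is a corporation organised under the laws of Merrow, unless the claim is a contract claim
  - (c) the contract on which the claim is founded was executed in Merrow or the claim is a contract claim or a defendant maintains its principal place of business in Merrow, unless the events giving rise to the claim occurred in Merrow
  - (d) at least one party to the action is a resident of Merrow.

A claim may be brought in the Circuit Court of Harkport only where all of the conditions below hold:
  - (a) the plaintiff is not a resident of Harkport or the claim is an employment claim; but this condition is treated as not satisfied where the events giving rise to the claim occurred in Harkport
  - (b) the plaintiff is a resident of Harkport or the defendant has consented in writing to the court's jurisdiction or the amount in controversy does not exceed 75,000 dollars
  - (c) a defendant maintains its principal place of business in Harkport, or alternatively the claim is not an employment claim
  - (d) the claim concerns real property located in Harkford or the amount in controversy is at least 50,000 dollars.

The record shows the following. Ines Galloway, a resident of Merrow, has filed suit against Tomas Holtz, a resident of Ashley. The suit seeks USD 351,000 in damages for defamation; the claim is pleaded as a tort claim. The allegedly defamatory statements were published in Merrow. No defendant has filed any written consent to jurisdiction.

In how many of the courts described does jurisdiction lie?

2

The Superior Court of Merrow:
  (a) Ines Galloway resides in Merrow, so one alternative holds. Condition met.
  (b) The amount in controversy is 351,000 dollars, which meets the 20,000 dollars floor, so this disjunct is met. Condition met.
  (c) No defendant is a corporation. Fails.
  (d) The plaintiff resides in Merrow. Satisfied.
  (e) The plaintiff resides in Merrow. However, the operative events occurred in Merrow, so the 'unless' proviso supplies this condition. Satisfied.
  → At least one condition fails; no jurisdiction.
The Superior Court of Harkport:
  (a) The plaintiff resides in Merrow, which is not Harkport, which satisfies one of the alternatives. Condition met.
  (b) The claim is a tort claim, not a consumer claim. The exception is not triggered, since the amount in controversy is $351,000, above the 25,000 dollars ceiling. Condition met.
  (c) The amount in controversy is 351,000 dollars, which meets the USD 20,000 floor, which satisfies one of the alternatives. Satisfied.
  (d) The plaintiff resides in Merrow. Condition met.
  → Every requirement is satisfied — jurisdiction.
The Merrow Court of Common Pleas:
  (a) The operative events occurred in Merrow, which satisfies one of the alternatives. Condition met.
  (b) The amount in controversy is USD 351,000, within the $364,500 ceiling — that alternative is enough. Satisfied.
  (c) No contract (and hence no place of execution) is alleged; the claim is a tort claim, not a contract claim; no defendant is a corporation — none of the alternatives is met. However, the operative events occurred in Merrow, so the 'unless' proviso supplies this condition. Condition met.
  (d) Ines Galloway resides in Merrow. Satisfied.
  → The court has jurisdiction.
The Circuit Court of Harkport:
  (a) The plaintiff resides in Merrow, which is not Harkport, which satisfies one of the alternatives. The carve-out does not apply: the operative events occurred in Merrow, not Harkport. Satisfied.
  (b) The plaintiff resides in Merrow, not Harkport; no such written consent has been filed; the amount in controversy is $351,000, above the 75,000 dollars ceiling — every alternative fails. Condition not met.
  (c) The claim is a tort claim, not an employment claim, so one alternative holds. Satisfied.
  (d) The amount in controversy is $351,000, which meets the 50,000 dollars floor, which satisfies one of the alternatives. Condition met.
  → Not every requirement is met — no jurisdiction.
Courts with jurisdiction: the Superior Court of Harkport, the Merrow Court of Common Pleas — 2 in total.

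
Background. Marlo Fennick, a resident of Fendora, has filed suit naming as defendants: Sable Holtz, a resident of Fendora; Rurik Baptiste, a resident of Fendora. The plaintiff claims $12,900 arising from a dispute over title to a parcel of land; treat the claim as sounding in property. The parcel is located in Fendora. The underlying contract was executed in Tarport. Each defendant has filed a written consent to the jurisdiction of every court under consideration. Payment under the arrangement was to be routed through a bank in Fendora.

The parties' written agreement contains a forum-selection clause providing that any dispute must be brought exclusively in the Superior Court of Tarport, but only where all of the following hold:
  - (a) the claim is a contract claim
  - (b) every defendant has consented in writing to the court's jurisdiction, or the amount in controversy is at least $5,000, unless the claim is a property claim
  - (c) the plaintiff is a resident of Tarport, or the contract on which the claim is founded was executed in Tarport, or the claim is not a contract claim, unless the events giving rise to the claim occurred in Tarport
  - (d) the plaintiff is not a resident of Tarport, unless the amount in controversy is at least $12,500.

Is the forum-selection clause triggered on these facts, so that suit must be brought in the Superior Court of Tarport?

The Superior Court of Tarport:
  (a) The claim is a property claim, not a contract claim. Not satisfied.
  (b) Every defendant has filed written consent, so this disjunct is met. Condition met.
  (c) The contract was executed in Tarport, so one alternative holds. Satisfied.
  (d) The plaintiff resides in Fendora, which is not Tarport. Satisfied.
  → The clause does not apply.

No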